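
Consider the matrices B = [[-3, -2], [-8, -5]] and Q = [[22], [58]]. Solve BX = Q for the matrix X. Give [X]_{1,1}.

Left-multiplying both sides by B⁻¹ gives X = B⁻¹Q.
det B = -1, so B⁻¹ = [[5, -2], [-8, 3]].
X = B⁻¹Q = [[5, -2], [-8, 3]] · [[22], [58]] = [[-6], [-2]].

-6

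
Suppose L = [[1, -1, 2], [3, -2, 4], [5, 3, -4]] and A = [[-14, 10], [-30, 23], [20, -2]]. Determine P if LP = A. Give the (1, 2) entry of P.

L is on the left of P, so left-multiply by L⁻¹: P = L⁻¹A.
L has determinant 2; L⁻¹ = [[-2, 1, 0], [16, -7, 1], [19/2, -4, 1/2]].
P = L⁻¹A = [[-2, 1, 0], [16, -7, 1], [19/2, -4, 1/2]] · [[-14, 10], [-30, 23], [20, -2]] = [[-2, 3], [6, -3], [-3, 2]].

3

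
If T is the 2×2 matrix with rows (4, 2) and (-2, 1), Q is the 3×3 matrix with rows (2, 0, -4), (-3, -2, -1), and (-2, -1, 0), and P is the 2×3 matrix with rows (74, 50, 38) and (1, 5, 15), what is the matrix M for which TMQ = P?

Isolating M: multiply by T⁻¹ from the left and Q⁻¹ from the right, so M = T⁻¹PQ⁻¹.
det T = 8, so T⁻¹ = [[1/8, -1/4], [1/4, 1/2]].
det Q = 2; the adjugate gives Q⁻¹ = [[-1/2, 2, -4], [1, -4, 7], [-1/2, 1, -2]].
T⁻¹P = [[9, 5, 1], [19, 15, 17]].
M = (T⁻¹P)Q⁻¹ = [[0, -1, -3], [-3, -5, -5]].

M = [[0, -1, -3], [-3, -5, -5]]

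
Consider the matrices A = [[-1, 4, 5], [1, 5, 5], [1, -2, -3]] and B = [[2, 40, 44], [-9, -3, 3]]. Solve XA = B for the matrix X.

Right-multiplying both sides by A⁻¹ gives X = BA⁻¹.
det A = 2; the adjugate gives A⁻¹ = [[-5/2, 1, -5/2], [4, -1, 5], [-7/2, 1, -9/2]].
X = BA⁻¹ = [[2, 40, 44], [-9, -3, 3]] · [[-5/2, 1, -5/2], [4, -1, 5], [-7/2, 1, -9/2]] = [[1, 6, -3], [0, -3, -6]].

X = [[1, 6, -3], [0, -3, -6]]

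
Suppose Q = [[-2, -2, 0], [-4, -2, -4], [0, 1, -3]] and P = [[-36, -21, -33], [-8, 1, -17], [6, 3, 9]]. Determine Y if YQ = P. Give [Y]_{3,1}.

-3

Right-multiplying both sides by Q⁻¹ gives Y = PQ⁻¹.
det Q = 4; the adjugate gives Q⁻¹ = [[5/2, -3/2, 2], [-3, 3/2, -2], [-1, 1/2, -1]].
Y = PQ⁻¹ = [[-36, -21, -33], [-8, 1, -17], [6, 3, 9]] · [[5/2, -3/2, 2], [-3, 3/2, -2], [-1, 1/2, -1]] = [[6, 6, 3], [-6, 5, -1], [-3, 0, -3]].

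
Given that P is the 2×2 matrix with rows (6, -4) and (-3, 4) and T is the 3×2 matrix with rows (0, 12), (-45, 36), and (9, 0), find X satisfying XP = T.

X = [[3, 6], [-6, 3], [3, 3]]

Right-multiplying both sides by P⁻¹ gives X = TP⁻¹.
det P = 12, so P⁻¹ = [[1/3, 1/3], [1/4, 1/2]].
X = TP⁻¹ = [[0, 12], [-45, 36], [9, 0]] · [[1/3, 1/3], [1/4, 1/2]] = [[3, 6], [-6, 3], [3, 3]].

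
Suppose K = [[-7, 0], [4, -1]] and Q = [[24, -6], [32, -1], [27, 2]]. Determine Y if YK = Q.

Right-multiplying both sides by K⁻¹ gives Y = QK⁻¹.
K has determinant 7; K⁻¹ = [[-1/7, 0], [-4/7, -1]].
Y = QK⁻¹ = [[24, -6], [32, -1], [27, 2]] · [[-1/7, 0], [-4/7, -1]] = [[0, 6], [-4, 1], [-5, -2]].

Y = [[0, 6], [-4, 1], [-5, -2]]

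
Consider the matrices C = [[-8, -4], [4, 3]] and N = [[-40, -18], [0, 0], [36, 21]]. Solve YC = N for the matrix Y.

Right-multiplying both sides by C⁻¹ gives Y = NC⁻¹.
C has determinant -8; C⁻¹ = [[-3/8, -1/2], [1/2, 1]].
Y = NC⁻¹ = [[-40, -18], [0, 0], [36, 21]] · [[-3/8, -1/2], [1/2, 1]] = [[6, 2], [0, 0], [-3, 3]].

Y = [[6, 2], [0, 0], [-3, 3]]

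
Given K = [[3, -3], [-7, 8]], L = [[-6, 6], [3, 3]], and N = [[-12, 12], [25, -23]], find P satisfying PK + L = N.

PK = N − L = [[-6, 6], [22, -26]].
Since K sits to the right of P, P = (N − L)K⁻¹.
K has determinant 3; K⁻¹ = [[8/3, 1], [7/3, 1]].
P = (N − L)K⁻¹ = [[-2, 0], [-2, -4]].

P = [[-2, 0], [-2, -4]]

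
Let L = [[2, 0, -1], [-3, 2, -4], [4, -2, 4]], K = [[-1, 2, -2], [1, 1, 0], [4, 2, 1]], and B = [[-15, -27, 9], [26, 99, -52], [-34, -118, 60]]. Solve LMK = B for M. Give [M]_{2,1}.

M = L⁻¹BK⁻¹ (apply L⁻¹ on the left and K⁻¹ on the right).
det L = 2; the adjugate gives L⁻¹ = [[0, 1, 1], [-2, 6, 11/2], [-1, 2, 2]].
det K = 1, so K⁻¹ = [[1, -6, 2], [-1, 7, -2], [-2, 10, -3]].
L⁻¹B = [[-8, -19, 8], [-1, -1, 0], [-1, -11, 7]].
M = (L⁻¹B)K⁻¹ = [[-5, -5, -2], [0, -1, 0], [-4, -1, -1]].

0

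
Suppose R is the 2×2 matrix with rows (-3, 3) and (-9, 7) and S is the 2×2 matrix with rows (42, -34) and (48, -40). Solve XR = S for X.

Right-multiplying both sides by R⁻¹ gives X = SR⁻¹.
det R = 6; the adjugate gives R⁻¹ = [[7/6, -1/2], [3/2, -1/2]].
X = SR⁻¹ = [[42, -34], [48, -40]] · [[7/6, -1/2], [3/2, -1/2]] = [[-2, -4], [-4, -4]].

X = [[-2, -4], [-4, -4]]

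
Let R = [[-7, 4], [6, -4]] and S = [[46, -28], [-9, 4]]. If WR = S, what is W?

Since R sits to the right of W, W = SR⁻¹.
R has determinant 4; R⁻¹ = [[-1, -1], [-3/2, -7/4]].
W = SR⁻¹ = [[46, -28], [-9, 4]] · [[-1, -1], [-3/2, -7/4]] = [[-4, 3], [3, 2]].

W = [[-4, 3], [3, 2]]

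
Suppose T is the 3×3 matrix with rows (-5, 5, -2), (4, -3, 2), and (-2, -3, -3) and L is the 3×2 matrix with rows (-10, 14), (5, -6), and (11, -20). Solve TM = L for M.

M = [[-1, 4], [-3, 6], [0, -2]]

T is on the left of M, so left-multiply by T⁻¹: M = T⁻¹L.
T has determinant 1; T⁻¹ = [[15, 21, 4], [8, 11, 2], [-18, -25, -5]].
M = T⁻¹L = [[15, 21, 4], [8, 11, 2], [-18, -25, -5]] · [[-10, 14], [5, -6], [11, -20]] = [[-1, 4], [-3, 6], [0, -2]].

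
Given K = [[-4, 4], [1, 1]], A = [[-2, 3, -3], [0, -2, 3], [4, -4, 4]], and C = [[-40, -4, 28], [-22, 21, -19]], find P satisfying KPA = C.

P = [[1, -2, -1], [2, 4, -3]]

Isolating P: multiply by K⁻¹ from the left and A⁻¹ from the right, so P = K⁻¹CA⁻¹.
det K = -8, so K⁻¹ = [[-1/8, 1/2], [1/8, 1/2]].
det A = 4; the adjugate gives A⁻¹ = [[1, 0, 3/4], [3, 1, 3/2], [2, 1, 1]].
K⁻¹C = [[-6, 11, -13], [-16, 10, -6]].
P = (K⁻¹C)A⁻¹ = [[1, -2, -1], [2, 4, -3]].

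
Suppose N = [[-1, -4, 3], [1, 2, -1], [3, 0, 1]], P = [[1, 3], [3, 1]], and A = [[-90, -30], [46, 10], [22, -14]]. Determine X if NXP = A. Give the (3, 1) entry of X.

Isolating X: multiply by N⁻¹ from the left and P⁻¹ from the right, so X = N⁻¹AP⁻¹.
det N = -4; the adjugate gives N⁻¹ = [[-1/2, -1, 1/2], [1, 5/2, -1/2], [3/2, 3, -1/2]].
det P = -8, so P⁻¹ = [[-1/8, 3/8], [3/8, -1/8]].
N⁻¹A = [[10, -2], [14, 2], [-8, -8]].
X = (N⁻¹A)P⁻¹ = [[-2, 4], [-1, 5], [-2, -2]].

-2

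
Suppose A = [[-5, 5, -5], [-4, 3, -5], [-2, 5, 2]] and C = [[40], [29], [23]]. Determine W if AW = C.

Since A multiplies W on the left, W = A⁻¹C.
det A = 5; the adjugate gives A⁻¹ = [[31/5, -7, -2], [18/5, -4, -1], [-14/5, 3, 1]].
W = A⁻¹C = [[31/5, -7, -2], [18/5, -4, -1], [-14/5, 3, 1]] · [[40], [29], [23]] = [[-1], [5], [-2]].

W = [[-1], [5], [-2]]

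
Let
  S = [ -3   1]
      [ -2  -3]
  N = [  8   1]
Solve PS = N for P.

P = [[-2, -1]]

Since S sits to the right of P, P = NS⁻¹.
det S = 11; the adjugate gives S⁻¹ = [[-3/11, -1/11], [2/11, -3/11]].
P = NS⁻¹ = [[8, 1]] · [[-3/11, -1/11], [2/11, -3/11]] = [[-2, -1]].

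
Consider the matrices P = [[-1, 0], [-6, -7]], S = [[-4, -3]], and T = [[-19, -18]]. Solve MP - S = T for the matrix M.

M = [[5, 3]]

MP = T + S = [[-23, -21]].
Since P sits to the right of M, M = (T + S)P⁻¹.
det P = 7; the adjugate gives P⁻¹ = [[-1, 0], [6/7, -1/7]].
M = (T + S)P⁻¹ = [[5, 3]].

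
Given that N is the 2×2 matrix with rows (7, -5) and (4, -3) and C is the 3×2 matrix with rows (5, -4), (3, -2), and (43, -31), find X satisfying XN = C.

Right-multiplying both sides by N⁻¹ gives X = CN⁻¹.
N has determinant -1; N⁻¹ = [[3, -5], [4, -7]].
X = CN⁻¹ = [[5, -4], [3, -2], [43, -31]] · [[3, -5], [4, -7]] = [[-1, 3], [1, -1], [5, 2]].

X = [[-1, 3], [1, -1], [5, 2]]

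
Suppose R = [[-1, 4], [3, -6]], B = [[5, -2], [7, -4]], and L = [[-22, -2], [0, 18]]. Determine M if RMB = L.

M = [[-3, -1], [-5, 2]]

Isolating M: multiply by R⁻¹ from the left and B⁻¹ from the right, so M = R⁻¹LB⁻¹.
R has determinant -6; R⁻¹ = [[1, 2/3], [1/2, 1/6]].
det B = -6; the adjugate gives B⁻¹ = [[2/3, -1/3], [7/6, -5/6]].
R⁻¹L = [[-22, 10], [-11, 2]].
M = (R⁻¹L)B⁻¹ = [[-3, -1], [-5, 2]].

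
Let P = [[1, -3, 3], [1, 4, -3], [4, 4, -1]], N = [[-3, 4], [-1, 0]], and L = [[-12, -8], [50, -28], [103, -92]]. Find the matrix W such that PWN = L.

W = P⁻¹LN⁻¹ (apply P⁻¹ on the left and N⁻¹ on the right).
det P = 5; the adjugate gives P⁻¹ = [[8/5, 9/5, -3/5], [-11/5, -13/5, 6/5], [-12/5, -16/5, 7/5]].
det N = 4; the adjugate gives N⁻¹ = [[0, -1], [1/4, -3/4]].
P⁻¹L = [[9, -8], [20, -20], [13, -20]].
W = (P⁻¹L)N⁻¹ = [[-2, -3], [-5, -5], [-5, 2]].

W = [[-2, -3], [-5, -5], [-5, 2]]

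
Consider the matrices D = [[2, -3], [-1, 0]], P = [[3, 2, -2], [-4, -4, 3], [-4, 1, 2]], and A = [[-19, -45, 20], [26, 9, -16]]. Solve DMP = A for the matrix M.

Isolating M: multiply by D⁻¹ from the left and P⁻¹ from the right, so M = D⁻¹AP⁻¹.
det D = -3, so D⁻¹ = [[0, -1], [-1/3, -2/3]].
det P = -1, so P⁻¹ = [[11, 6, 2], [4, 2, 1], [20, 11, 4]].
D⁻¹A = [[-26, -9, 16], [-11, 9, 4]].
M = (D⁻¹A)P⁻¹ = [[-2, 2, 3], [-5, -4, 3]].

M = [[-2, 2, 3], [-5, -4, 3]]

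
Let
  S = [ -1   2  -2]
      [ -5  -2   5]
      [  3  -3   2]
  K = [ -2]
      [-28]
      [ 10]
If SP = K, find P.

P = [[6], [4], [2]]

Left-multiplying both sides by S⁻¹ gives P = S⁻¹K.
S has determinant -3; S⁻¹ = [[-11/3, -2/3, -2], [-25/3, -4/3, -5], [-7, -1, -4]].
P = S⁻¹K = [[-11/3, -2/3, -2], [-25/3, -4/3, -5], [-7, -1, -4]] · [[-2], [-28], [10]] = [[6], [4], [2]].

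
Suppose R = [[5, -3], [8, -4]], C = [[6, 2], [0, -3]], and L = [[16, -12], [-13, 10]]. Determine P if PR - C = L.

P = [[-2, 4], [-1, -1]]

PR = L + C = [[22, -10], [-13, 7]].
R is on the right of P, so right-multiply by R⁻¹: P = (L + C)R⁻¹.
det R = 4; the adjugate gives R⁻¹ = [[-1, 3/4], [-2, 5/4]].
P = (L + C)R⁻¹ = [[-2, 4], [-1, -1]].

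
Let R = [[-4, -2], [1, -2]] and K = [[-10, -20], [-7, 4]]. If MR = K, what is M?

M = [[4, 6], [1, -3]]

R is on the right of M, so right-multiply by R⁻¹: M = KR⁻¹.
R has determinant 10; R⁻¹ = [[-1/5, 1/5], [-1/10, -2/5]].
M = KR⁻¹ = [[-10, -20], [-7, 4]] · [[-1/5, 1/5], [-1/10, -2/5]] = [[4, 6], [1, -3]].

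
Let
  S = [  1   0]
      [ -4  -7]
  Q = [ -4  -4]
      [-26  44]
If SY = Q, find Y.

S is on the left of Y, so left-multiply by S⁻¹: Y = S⁻¹Q.
det S = -7; the adjugate gives S⁻¹ = [[1, 0], [-4/7, -1/7]].
Y = S⁻¹Q = [[1, 0], [-4/7, -1/7]] · [[-4, -4], [-26, 44]] = [[-4, -4], [6, -4]].

Y = [[-4, -4], [6, -4]]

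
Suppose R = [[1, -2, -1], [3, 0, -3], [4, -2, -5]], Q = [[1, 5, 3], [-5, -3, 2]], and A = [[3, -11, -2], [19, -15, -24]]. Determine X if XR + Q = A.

X = [[5, -5, 3], [4, 4, 2]]

XR = A − Q = [[2, -16, -5], [24, -12, -26]].
R is on the right of X, so right-multiply by R⁻¹: X = (A − Q)R⁻¹.
det R = -6, so R⁻¹ = [[1, 4/3, -1], [-1/2, 1/6, 0], [1, 1, -1]].
X = (A − Q)R⁻¹ = [[5, -5, 3], [4, 4, 2]].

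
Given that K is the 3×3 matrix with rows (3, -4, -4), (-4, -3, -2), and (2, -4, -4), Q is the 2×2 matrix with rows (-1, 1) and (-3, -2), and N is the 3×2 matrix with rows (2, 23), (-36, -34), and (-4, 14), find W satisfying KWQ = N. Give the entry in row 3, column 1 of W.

3

Isolating W: multiply by K⁻¹ from the left and Q⁻¹ from the right, so W = K⁻¹NQ⁻¹.
det K = 4; the adjugate gives K⁻¹ = [[1, 0, -1], [-5, -1, 11/2], [11/2, 1, -25/4]].
det Q = 5, so Q⁻¹ = [[-2/5, -1/5], [3/5, -1/5]].
K⁻¹N = [[6, 9], [4, -4], [0, 5]].
W = (K⁻¹N)Q⁻¹ = [[3, -3], [-4, 0], [3, -1]].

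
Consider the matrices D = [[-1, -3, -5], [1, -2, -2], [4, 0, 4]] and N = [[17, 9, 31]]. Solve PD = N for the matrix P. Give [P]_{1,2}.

D is on the right of P, so right-multiply by D⁻¹: P = ND⁻¹.
det D = 4; the adjugate gives D⁻¹ = [[-2, 3, -1], [-3, 4, -7/4], [2, -3, 5/4]].
P = ND⁻¹ = [[17, 9, 31]] · [[-2, 3, -1], [-3, 4, -7/4], [2, -3, 5/4]] = [[1, -6, 6]].

-6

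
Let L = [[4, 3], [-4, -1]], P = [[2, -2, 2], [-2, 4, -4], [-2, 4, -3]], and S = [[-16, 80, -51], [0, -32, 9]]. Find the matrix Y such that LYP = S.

Y = [[3, -3, 5], [4, 5, 3]]

Y = L⁻¹SP⁻¹ (apply L⁻¹ on the left and P⁻¹ on the right).
L has determinant 8; L⁻¹ = [[-1/8, -3/8], [1/2, 1/2]].
det P = 4, so P⁻¹ = [[1, 1/2, 0], [1/2, -1/2, 1], [0, -1, 1]].
L⁻¹S = [[2, 2, 3], [-8, 24, -21]].
Y = (L⁻¹S)P⁻¹ = [[3, -3, 5], [4, 5, 3]].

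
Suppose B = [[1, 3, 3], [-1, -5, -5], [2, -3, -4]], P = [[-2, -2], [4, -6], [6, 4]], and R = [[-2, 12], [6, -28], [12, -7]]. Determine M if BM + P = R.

M = [[3, 2], [-4, 1], [3, 3]]

BM = R − P = [[0, 14], [2, -22], [6, -11]].
Left-multiplying both sides by B⁻¹ gives M = B⁻¹(R − P).
det B = 2; the adjugate gives B⁻¹ = [[5/2, 3/2, 0], [-7, -5, 1], [13/2, 9/2, -1]].
M = B⁻¹(R − P) = [[3, 2], [-4, 1], [3, 3]].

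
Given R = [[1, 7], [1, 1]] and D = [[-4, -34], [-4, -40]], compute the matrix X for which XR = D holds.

Right-multiplying both sides by R⁻¹ gives X = DR⁻¹.
det R = -6, so R⁻¹ = [[-1/6, 7/6], [1/6, -1/6]].
X = DR⁻¹ = [[-4, -34], [-4, -40]] · [[-1/6, 7/6], [1/6, -1/6]] = [[-5, 1], [-6, 2]].

X = [[-5, 1], [-6, 2]]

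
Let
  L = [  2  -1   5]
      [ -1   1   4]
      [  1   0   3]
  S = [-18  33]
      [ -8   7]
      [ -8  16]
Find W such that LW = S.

L is on the left of W, so left-multiply by L⁻¹: W = L⁻¹S.
L has determinant -6; L⁻¹ = [[-1/2, -1/2, 3/2], [-7/6, -1/6, 13/6], [1/6, 1/6, -1/6]].
W = L⁻¹S = [[-1/2, -1/2, 3/2], [-7/6, -1/6, 13/6], [1/6, 1/6, -1/6]] · [[-18, 33], [-8, 7], [-8, 16]] = [[1, 4], [5, -5], [-3, 4]].

W = [[1, 4], [5, -5], [-3, 4]]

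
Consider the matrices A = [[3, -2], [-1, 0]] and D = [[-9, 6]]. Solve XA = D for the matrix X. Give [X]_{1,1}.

Since A sits to the right of X, X = DA⁻¹.
det A = -2, so A⁻¹ = [[0, -1], [-1/2, -3/2]].
X = DA⁻¹ = [[-9, 6]] · [[0, -1], [-1/2, -3/2]] = [[-3, 0]].

-3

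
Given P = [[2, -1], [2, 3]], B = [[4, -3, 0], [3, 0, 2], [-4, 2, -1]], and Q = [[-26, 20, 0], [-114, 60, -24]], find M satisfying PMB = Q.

Isolating M: multiply by P⁻¹ from the left and B⁻¹ from the right, so M = P⁻¹QB⁻¹.
det P = 8; the adjugate gives P⁻¹ = [[3/8, 1/8], [-1/4, 1/4]].
det B = -1, so B⁻¹ = [[4, 3, 6], [5, 4, 8], [-6, -4, -9]].
P⁻¹Q = [[-24, 15, -3], [-22, 10, -6]].
M = (P⁻¹Q)B⁻¹ = [[-3, 0, 3], [-2, -2, 2]].

M = [[-3, 0, 3], [-2, -2, 2]]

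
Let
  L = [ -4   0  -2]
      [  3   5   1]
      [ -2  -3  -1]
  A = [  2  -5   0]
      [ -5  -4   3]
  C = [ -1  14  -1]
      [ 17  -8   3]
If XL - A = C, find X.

XL = C + A = [[1, 9, -1], [12, -12, 6]].
Right-multiplying both sides by L⁻¹ gives X = (C + A)L⁻¹.
det L = 6; the adjugate gives L⁻¹ = [[-1/3, 1, 5/3], [1/6, 0, -1/3], [1/6, -2, -10/3]].
X = (C + A)L⁻¹ = [[1, 3, 2], [-5, 0, 4]].

X = [[1, 3, 2], [-5, 0, 4]]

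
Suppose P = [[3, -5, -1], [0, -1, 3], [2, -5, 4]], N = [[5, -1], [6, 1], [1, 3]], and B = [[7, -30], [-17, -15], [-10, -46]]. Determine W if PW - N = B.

W = [[1, -3], [-1, 5], [-4, -3]]

PW = B + N = [[12, -31], [-11, -14], [-9, -43]].
Since P multiplies W on the left, W = P⁻¹(B + N).
P has determinant 1; P⁻¹ = [[11, 25, -16], [6, 14, -9], [2, 5, -3]].
W = P⁻¹(B + N) = [[1, -3], [-1, 5], [-4, -3]].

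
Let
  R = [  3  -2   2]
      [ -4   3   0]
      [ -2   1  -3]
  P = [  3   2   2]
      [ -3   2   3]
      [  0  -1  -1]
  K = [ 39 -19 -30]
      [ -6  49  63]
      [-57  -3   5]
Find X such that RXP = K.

X = [[0, -5, -3], [4, -2, -3], [5, 0, 2]]

Isolating X: multiply by R⁻¹ from the left and P⁻¹ from the right, so X = R⁻¹KP⁻¹.
R has determinant 1; R⁻¹ = [[-9, -4, -6], [-12, -5, -8], [2, 1, 1]].
det P = 3; the adjugate gives P⁻¹ = [[1/3, 0, 2/3], [-1, -1, -5], [1, 1, 4]].
R⁻¹K = [[15, -7, -12], [18, 7, 5], [15, 8, 8]].
X = (R⁻¹K)P⁻¹ = [[0, -5, -3], [4, -2, -3], [5, 0, 2]].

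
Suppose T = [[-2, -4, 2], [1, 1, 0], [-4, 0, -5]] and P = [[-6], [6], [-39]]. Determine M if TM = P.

Since T multiplies M on the left, M = T⁻¹P.
T has determinant -2; T⁻¹ = [[5/2, 10, 1], [-5/2, -9, -1], [-2, -8, -1]].
M = T⁻¹P = [[5/2, 10, 1], [-5/2, -9, -1], [-2, -8, -1]] · [[-6], [6], [-39]] = [[6], [0], [3]].

M = [[6], [0], [3]]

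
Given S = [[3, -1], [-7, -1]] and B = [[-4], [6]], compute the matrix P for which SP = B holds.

Left-multiplying both sides by S⁻¹ gives P = S⁻¹B.
det S = -10, so S⁻¹ = [[1/10, -1/10], [-7/10, -3/10]].
P = S⁻¹B = [[1/10, -1/10], [-7/10, -3/10]] · [[-4], [6]] = [[-1], [1]].

P = [[-1], [1]]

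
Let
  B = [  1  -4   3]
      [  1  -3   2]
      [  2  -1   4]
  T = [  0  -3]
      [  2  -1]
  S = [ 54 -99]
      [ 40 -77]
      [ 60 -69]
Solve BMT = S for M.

M = [[4, 4], [-5, -2], [0, 5]]

Left-multiply by B⁻¹ and right-multiply by T⁻¹: M = B⁻¹ST⁻¹.
det B = 5, so B⁻¹ = [[-2, 13/5, 1/5], [0, -2/5, 1/5], [1, -7/5, 1/5]].
det T = 6, so T⁻¹ = [[-1/6, 1/2], [-1/3, 0]].
B⁻¹S = [[8, -16], [-4, 17], [10, -5]].
M = (B⁻¹S)T⁻¹ = [[4, 4], [-5, -2], [0, 5]].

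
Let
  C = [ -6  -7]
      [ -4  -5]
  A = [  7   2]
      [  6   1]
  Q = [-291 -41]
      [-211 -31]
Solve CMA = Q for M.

M = [[-5, 4], [3, 5]]

M = C⁻¹QA⁻¹ (apply C⁻¹ on the left and A⁻¹ on the right).
det C = 2; the adjugate gives C⁻¹ = [[-5/2, 7/2], [2, -3]].
det A = -5, so A⁻¹ = [[-1/5, 2/5], [6/5, -7/5]].
C⁻¹Q = [[-11, -6], [51, 11]].
M = (C⁻¹Q)A⁻¹ = [[-5, 4], [3, 5]].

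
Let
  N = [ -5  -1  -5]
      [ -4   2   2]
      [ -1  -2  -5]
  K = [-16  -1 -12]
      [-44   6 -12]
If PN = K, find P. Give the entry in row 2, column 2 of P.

Since N sits to the right of P, P = KN⁻¹.
det N = 2; the adjugate gives N⁻¹ = [[-3, 5/2, 4], [-11, 10, 15], [5, -9/2, -7]].
P = KN⁻¹ = [[-16, -1, -12], [-44, 6, -12]] · [[-3, 5/2, 4], [-11, 10, 15], [5, -9/2, -7]] = [[-1, 4, 5], [6, 4, -2]].

4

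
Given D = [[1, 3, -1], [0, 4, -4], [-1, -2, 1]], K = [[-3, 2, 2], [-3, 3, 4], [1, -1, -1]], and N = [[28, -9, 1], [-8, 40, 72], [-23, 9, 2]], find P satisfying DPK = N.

Isolating P: multiply by D⁻¹ from the left and K⁻¹ from the right, so P = D⁻¹NK⁻¹.
det D = 4; the adjugate gives D⁻¹ = [[-1, -1/4, -2], [1, 0, 1], [1, -1/4, 1]].
K has determinant -1; K⁻¹ = [[-1, 0, -2], [-1, -1, -6], [0, 1, 3]].
D⁻¹N = [[20, -19, -23], [5, 0, 3], [7, -10, -15]].
P = (D⁻¹N)K⁻¹ = [[-1, -4, 5], [-5, 3, -1], [3, -5, 1]].

P = [[-1, -4, 5], [-5, 3, -1], [3, -5, 1]]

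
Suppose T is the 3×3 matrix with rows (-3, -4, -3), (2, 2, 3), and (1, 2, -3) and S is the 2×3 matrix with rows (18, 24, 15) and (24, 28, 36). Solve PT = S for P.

Right-multiplying both sides by T⁻¹ gives P = ST⁻¹.
T has determinant -6; T⁻¹ = [[2, 3, 1], [-3/2, -2, -1/2], [-1/3, -1/3, -1/3]].
P = ST⁻¹ = [[18, 24, 15], [24, 28, 36]] · [[2, 3, 1], [-3/2, -2, -1/2], [-1/3, -1/3, -1/3]] = [[-5, 1, 1], [-6, 4, -2]].

P = [[-5, 1, 1], [-6, 4, -2]]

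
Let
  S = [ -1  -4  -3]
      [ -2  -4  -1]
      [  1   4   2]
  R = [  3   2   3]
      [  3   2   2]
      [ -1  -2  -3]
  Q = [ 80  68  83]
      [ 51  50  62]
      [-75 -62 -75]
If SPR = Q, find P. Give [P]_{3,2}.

P = S⁻¹QR⁻¹ (apply S⁻¹ on the left and R⁻¹ on the right).
S has determinant 4; S⁻¹ = [[-1, -1, -2], [3/4, 1/4, 5/4], [-1, 0, -1]].
R has determinant -4; R⁻¹ = [[1/2, 0, 1/2], [-7/4, 3/2, -3/4], [1, -1, 0]].
S⁻¹Q = [[19, 6, 5], [-21, -14, -16], [-5, -6, -8]].
P = (S⁻¹Q)R⁻¹ = [[4, 4, 5], [-2, -5, 0], [0, -1, 2]].

-1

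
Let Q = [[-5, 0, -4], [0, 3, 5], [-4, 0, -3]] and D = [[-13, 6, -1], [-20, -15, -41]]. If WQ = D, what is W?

Since Q sits to the right of W, W = DQ⁻¹.
det Q = -3, so Q⁻¹ = [[3, 0, -4], [20/3, 1/3, -25/3], [-4, 0, 5]].
W = DQ⁻¹ = [[-13, 6, -1], [-20, -15, -41]] · [[3, 0, -4], [20/3, 1/3, -25/3], [-4, 0, 5]] = [[5, 2, -3], [4, -5, 0]].

W = [[5, 2, -3], [4, -5, 0]]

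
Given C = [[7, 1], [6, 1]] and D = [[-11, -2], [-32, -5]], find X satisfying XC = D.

Right-multiplying both sides by C⁻¹ gives X = DC⁻¹.
det C = 1, so C⁻¹ = [[1, -1], [-6, 7]].
X = DC⁻¹ = [[-11, -2], [-32, -5]] · [[1, -1], [-6, 7]] = [[1, -3], [-2, -3]].

X = [[1, -3], [-2, -3]]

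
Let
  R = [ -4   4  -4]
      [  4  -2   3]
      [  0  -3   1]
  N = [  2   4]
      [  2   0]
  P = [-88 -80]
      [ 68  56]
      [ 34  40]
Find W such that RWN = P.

Isolating W: multiply by R⁻¹ from the left and N⁻¹ from the right, so W = R⁻¹PN⁻¹.
R has determinant 4; R⁻¹ = [[7/4, 2, 1], [-1, -1, -1], [-3, -3, -2]].
det N = -8; the adjugate gives N⁻¹ = [[0, 1/2], [1/4, -1/4]].
R⁻¹P = [[16, 12], [-14, -16], [-8, -8]].
W = (R⁻¹P)N⁻¹ = [[3, 5], [-4, -3], [-2, -2]].

W = [[3, 5], [-4, -3], [-2, -2]]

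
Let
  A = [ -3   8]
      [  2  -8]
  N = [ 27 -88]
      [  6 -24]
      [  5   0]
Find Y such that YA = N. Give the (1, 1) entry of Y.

-5

Right-multiplying both sides by A⁻¹ gives Y = NA⁻¹.
det A = 8; the adjugate gives A⁻¹ = [[-1, -1], [-1/4, -3/8]].
Y = NA⁻¹ = [[27, -88], [6, -24], [5, 0]] · [[-1, -1], [-1/4, -3/8]] = [[-5, 6], [0, 3], [-5, -5]].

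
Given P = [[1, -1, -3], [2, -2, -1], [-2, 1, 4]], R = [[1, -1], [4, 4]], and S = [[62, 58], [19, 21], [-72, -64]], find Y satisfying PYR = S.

Y = P⁻¹SR⁻¹ (apply P⁻¹ on the left and R⁻¹ on the right).
P has determinant 5; P⁻¹ = [[-7/5, 1/5, -1], [-6/5, -2/5, -1], [-2/5, 1/5, 0]].
det R = 8; the adjugate gives R⁻¹ = [[1/2, 1/8], [-1/2, 1/8]].
P⁻¹S = [[-11, -13], [-10, -14], [-21, -19]].
Y = (P⁻¹S)R⁻¹ = [[1, -3], [2, -3], [-1, -5]].

Y = [[1, -3], [2, -3], [-1, -5]]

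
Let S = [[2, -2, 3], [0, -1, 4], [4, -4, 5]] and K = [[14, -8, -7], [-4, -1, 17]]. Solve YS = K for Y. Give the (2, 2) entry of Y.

5

Since S sits to the right of Y, Y = KS⁻¹.
S has determinant 2; S⁻¹ = [[11/2, -1, -5/2], [8, -1, -4], [2, 0, -1]].
Y = KS⁻¹ = [[14, -8, -7], [-4, -1, 17]] · [[11/2, -1, -5/2], [8, -1, -4], [2, 0, -1]] = [[-1, -6, 4], [4, 5, -3]].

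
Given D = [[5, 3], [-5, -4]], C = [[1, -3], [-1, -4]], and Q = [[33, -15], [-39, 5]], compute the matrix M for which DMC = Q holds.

M = [[3, 0], [2, -4]]

M = D⁻¹QC⁻¹ (apply D⁻¹ on the left and C⁻¹ on the right).
D has determinant -5; D⁻¹ = [[4/5, 3/5], [-1, -1]].
det C = -7, so C⁻¹ = [[4/7, -3/7], [-1/7, -1/7]].
D⁻¹Q = [[3, -9], [6, 10]].
M = (D⁻¹Q)C⁻¹ = [[3, 0], [2, -4]].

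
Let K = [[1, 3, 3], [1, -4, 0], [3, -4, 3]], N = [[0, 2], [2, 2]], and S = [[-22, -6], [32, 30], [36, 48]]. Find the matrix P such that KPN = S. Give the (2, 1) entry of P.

Isolating P: multiply by K⁻¹ from the left and N⁻¹ from the right, so P = K⁻¹SN⁻¹.
det K = 3, so K⁻¹ = [[-4, -7, 4], [-1, -2, 1], [8/3, 13/3, -7/3]].
N has determinant -4; N⁻¹ = [[-1/2, 1/2], [1/2, 0]].
K⁻¹S = [[8, 6], [-6, -6], [-4, 2]].
P = (K⁻¹S)N⁻¹ = [[-1, 4], [0, -3], [3, -2]].

0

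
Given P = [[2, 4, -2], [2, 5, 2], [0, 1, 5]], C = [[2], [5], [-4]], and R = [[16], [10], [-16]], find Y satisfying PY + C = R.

PY = R − C = [[14], [5], [-12]].
Left-multiplying both sides by P⁻¹ gives Y = P⁻¹(R − C).
det P = 2, so P⁻¹ = [[23/2, -11, 9], [-5, 5, -4], [1, -1, 1]].
Y = P⁻¹(R − C) = [[-2], [3], [-3]].

Y = [[-2], [3], [-3]]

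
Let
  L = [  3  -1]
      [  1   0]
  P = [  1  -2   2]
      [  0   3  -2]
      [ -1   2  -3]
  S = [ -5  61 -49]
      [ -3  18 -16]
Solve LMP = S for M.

Left-multiply by L⁻¹ and right-multiply by P⁻¹: M = L⁻¹SP⁻¹.
det L = 1, so L⁻¹ = [[0, 1], [-1, 3]].
det P = -3, so P⁻¹ = [[5/3, 2/3, 2/3], [-2/3, 1/3, -2/3], [-1, 0, -1]].
L⁻¹S = [[-3, 18, -16], [-4, -7, 1]].
M = (L⁻¹S)P⁻¹ = [[-1, 4, 2], [-3, -5, 1]].

M = [[-1, 4, 2], [-3, -5, 1]]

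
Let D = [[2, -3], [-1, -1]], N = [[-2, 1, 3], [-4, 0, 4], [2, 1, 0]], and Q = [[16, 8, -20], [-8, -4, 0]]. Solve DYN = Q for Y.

Y = D⁻¹QN⁻¹ (apply D⁻¹ on the left and N⁻¹ on the right).
D has determinant -5; D⁻¹ = [[1/5, -3/5], [-1/5, -2/5]].
det N = 4, so N⁻¹ = [[-1, 3/4, 1], [2, -3/2, -1], [-1, 1, 1]].
D⁻¹Q = [[8, 4, -4], [0, 0, 4]].
Y = (D⁻¹Q)N⁻¹ = [[4, -4, 0], [-4, 4, 4]].

Y = [[4, -4, 0], [-4, 4, 4]]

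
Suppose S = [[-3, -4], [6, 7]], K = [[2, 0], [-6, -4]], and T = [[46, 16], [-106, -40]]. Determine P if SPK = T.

P = [[-5, 4], [1, -2]]

Isolating P: multiply by S⁻¹ from the left and K⁻¹ from the right, so P = S⁻¹TK⁻¹.
det S = 3, so S⁻¹ = [[7/3, 4/3], [-2, -1]].
det K = -8, so K⁻¹ = [[1/2, 0], [-3/4, -1/4]].
S⁻¹T = [[-34, -16], [14, 8]].
P = (S⁻¹T)K⁻¹ = [[-5, 4], [1, -2]].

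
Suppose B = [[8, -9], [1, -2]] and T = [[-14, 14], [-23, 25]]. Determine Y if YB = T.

Y = [[-2, 2], [-3, 1]]

B is on the right of Y, so right-multiply by B⁻¹: Y = TB⁻¹.
det B = -7; the adjugate gives B⁻¹ = [[2/7, -9/7], [1/7, -8/7]].
Y = TB⁻¹ = [[-14, 14], [-23, 25]] · [[2/7, -9/7], [1/7, -8/7]] = [[-2, 2], [-3, 1]].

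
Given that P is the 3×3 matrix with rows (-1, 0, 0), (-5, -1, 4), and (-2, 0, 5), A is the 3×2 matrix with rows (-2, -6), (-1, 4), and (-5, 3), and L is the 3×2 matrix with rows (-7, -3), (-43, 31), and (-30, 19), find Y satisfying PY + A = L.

Y = [[5, -3], [5, -4], [-3, 2]]

PY = L − A = [[-5, 3], [-42, 27], [-25, 16]].
P is on the left of Y, so left-multiply by P⁻¹: Y = P⁻¹(L − A).
P has determinant 5; P⁻¹ = [[-1, 0, 0], [17/5, -1, 4/5], [-2/5, 0, 1/5]].
Y = P⁻¹(L − A) = [[5, -3], [5, -4], [-3, 2]].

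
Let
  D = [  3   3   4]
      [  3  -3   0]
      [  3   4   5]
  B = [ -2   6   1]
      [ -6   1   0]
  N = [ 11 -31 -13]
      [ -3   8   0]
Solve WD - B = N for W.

W = [[2, 5, -4], [0, -3, 0]]

WD = N + B = [[9, -25, -12], [-9, 9, 0]].
Since D sits to the right of W, W = (N + B)D⁻¹.
det D = -6; the adjugate gives D⁻¹ = [[5/2, -1/6, -2], [5/2, -1/2, -2], [-7/2, 1/2, 3]].
W = (N + B)D⁻¹ = [[2, 5, -4], [0, -3, 0]].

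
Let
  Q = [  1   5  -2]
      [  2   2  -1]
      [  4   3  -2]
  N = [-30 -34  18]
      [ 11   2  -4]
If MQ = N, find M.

Right-multiplying both sides by Q⁻¹ gives M = NQ⁻¹.
det Q = 3, so Q⁻¹ = [[-1/3, 4/3, -1/3], [0, 2, -1], [-2/3, 17/3, -8/3]].
M = NQ⁻¹ = [[-30, -34, 18], [11, 2, -4]] · [[-1/3, 4/3, -1/3], [0, 2, -1], [-2/3, 17/3, -8/3]] = [[-2, -6, -4], [-1, -4, 5]].

M = [[-2, -6, -4], [-1, -4, 5]]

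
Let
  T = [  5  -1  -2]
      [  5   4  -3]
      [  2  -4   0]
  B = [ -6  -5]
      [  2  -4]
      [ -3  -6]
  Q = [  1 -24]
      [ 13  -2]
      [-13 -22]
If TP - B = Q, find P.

P = [[2, -4], [5, 5], [5, 2]]

TP = Q + B = [[-5, -29], [15, -6], [-16, -28]].
Since T multiplies P on the left, P = T⁻¹(Q + B).
T has determinant 2; T⁻¹ = [[-6, 4, 11/2], [-3, 2, 5/2], [-14, 9, 25/2]].
P = T⁻¹(Q + B) = [[2, -4], [5, 5], [5, 2]].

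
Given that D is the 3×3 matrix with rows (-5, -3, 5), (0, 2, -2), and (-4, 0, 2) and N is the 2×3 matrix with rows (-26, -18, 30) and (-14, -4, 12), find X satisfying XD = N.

D is on the right of X, so right-multiply by D⁻¹: X = ND⁻¹.
det D = -4, so D⁻¹ = [[-1, -3/2, 1], [-2, -5/2, 5/2], [-2, -3, 5/2]].
X = ND⁻¹ = [[-26, -18, 30], [-14, -4, 12]] · [[-1, -3/2, 1], [-2, -5/2, 5/2], [-2, -3, 5/2]] = [[2, -6, 4], [-2, -5, 6]].

X = [[2, -6, 4], [-2, -5, 6]]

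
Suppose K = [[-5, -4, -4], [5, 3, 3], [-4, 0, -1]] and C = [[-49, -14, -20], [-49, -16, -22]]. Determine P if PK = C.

P = [[-1, -6, 6], [1, -4, 6]]

Right-multiplying both sides by K⁻¹ gives P = CK⁻¹.
det K = -5, so K⁻¹ = [[3/5, 4/5, 0], [7/5, 11/5, 1], [-12/5, -16/5, -1]].
P = CK⁻¹ = [[-49, -14, -20], [-49, -16, -22]] · [[3/5, 4/5, 0], [7/5, 11/5, 1], [-12/5, -16/5, -1]] = [[-1, -6, 6], [1, -4, 6]].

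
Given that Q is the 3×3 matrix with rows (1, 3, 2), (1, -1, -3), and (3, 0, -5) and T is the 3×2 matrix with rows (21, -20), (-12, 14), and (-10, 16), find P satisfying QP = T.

P = [[5, 2], [2, -6], [5, -2]]

Left-multiplying both sides by Q⁻¹ gives P = Q⁻¹T.
det Q = -1; the adjugate gives Q⁻¹ = [[-5, -15, 7], [4, 11, -5], [-3, -9, 4]].
P = Q⁻¹T = [[-5, -15, 7], [4, 11, -5], [-3, -9, 4]] · [[21, -20], [-12, 14], [-10, 16]] = [[5, 2], [2, -6], [5, -2]].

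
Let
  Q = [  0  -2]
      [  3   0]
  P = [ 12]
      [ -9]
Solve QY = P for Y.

Y = [[-3], [-6]]

Left-multiplying both sides by Q⁻¹ gives Y = Q⁻¹P.
det Q = 6, so Q⁻¹ = [[0, 1/3], [-1/2, 0]].
Y = Q⁻¹P = [[0, 1/3], [-1/2, 0]] · [[12], [-9]] = [[-3], [-6]].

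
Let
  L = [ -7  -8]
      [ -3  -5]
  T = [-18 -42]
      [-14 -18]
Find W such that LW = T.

Since L multiplies W on the left, W = L⁻¹T.
L has determinant 11; L⁻¹ = [[-5/11, 8/11], [3/11, -7/11]].
W = L⁻¹T = [[-5/11, 8/11], [3/11, -7/11]] · [[-18, -42], [-14, -18]] = [[-2, 6], [4, 0]].

W = [[-2, 6], [4, 0]]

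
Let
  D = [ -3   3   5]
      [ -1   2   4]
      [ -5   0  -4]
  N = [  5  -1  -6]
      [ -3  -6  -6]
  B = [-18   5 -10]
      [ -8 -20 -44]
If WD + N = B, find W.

WD = B − N = [[-23, 6, -4], [-5, -14, -38]].
Right-multiplying both sides by D⁻¹ gives W = (B − N)D⁻¹.
det D = 2; the adjugate gives D⁻¹ = [[-4, 6, 1], [-12, 37/2, 7/2], [5, -15/2, -3/2]].
W = (B − N)D⁻¹ = [[0, 3, 4], [-2, -4, 3]].

W = [[0, 3, 4], [-2, -4, 3]]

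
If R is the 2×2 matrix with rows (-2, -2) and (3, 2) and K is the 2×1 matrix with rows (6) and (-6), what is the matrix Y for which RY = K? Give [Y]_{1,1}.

0

Left-multiplying both sides by R⁻¹ gives Y = R⁻¹K.
det R = 2; the adjugate gives R⁻¹ = [[1, 1], [-3/2, -1]].
Y = R⁻¹K = [[1, 1], [-3/2, -1]] · [[6], [-6]] = [[0], [-3]].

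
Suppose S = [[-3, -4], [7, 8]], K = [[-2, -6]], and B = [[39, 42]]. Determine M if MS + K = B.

MS = B − K = [[41, 48]].
Right-multiplying both sides by S⁻¹ gives M = (B − K)S⁻¹.
det S = 4; the adjugate gives S⁻¹ = [[2, 1], [-7/4, -3/4]].
M = (B − K)S⁻¹ = [[-2, 5]].

M = [[-2, 5]]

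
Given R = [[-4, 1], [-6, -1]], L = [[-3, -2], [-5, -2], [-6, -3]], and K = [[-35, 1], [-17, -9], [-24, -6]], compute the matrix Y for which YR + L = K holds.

Y = [[5, 2], [-3, 4], [0, 3]]

YR = K − L = [[-32, 3], [-12, -7], [-18, -3]].
Since R sits to the right of Y, Y = (K − L)R⁻¹.
det R = 10; the adjugate gives R⁻¹ = [[-1/10, -1/10], [3/5, -2/5]].
Y = (K − L)R⁻¹ = [[5, 2], [-3, 4], [0, 3]].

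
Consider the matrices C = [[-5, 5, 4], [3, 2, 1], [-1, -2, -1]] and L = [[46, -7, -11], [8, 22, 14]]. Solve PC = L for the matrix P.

C is on the right of P, so right-multiply by C⁻¹: P = LC⁻¹.
C has determinant -6; C⁻¹ = [[0, 1/2, 1/2], [-1/3, -3/2, -17/6], [2/3, 5/2, 25/6]].
P = LC⁻¹ = [[46, -7, -11], [8, 22, 14]] · [[0, 1/2, 1/2], [-1/3, -3/2, -17/6], [2/3, 5/2, 25/6]] = [[-5, 6, -3], [2, 6, 0]].

P = [[-5, 6, -3], [2, 6, 0]]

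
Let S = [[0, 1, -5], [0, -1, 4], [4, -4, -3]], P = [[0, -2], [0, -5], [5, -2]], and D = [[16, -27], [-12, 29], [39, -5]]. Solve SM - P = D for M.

SM = D + P = [[16, -29], [-12, 24], [44, -7]].
S is on the left of M, so left-multiply by S⁻¹: M = S⁻¹(D + P).
det S = -4; the adjugate gives S⁻¹ = [[-19/4, -23/4, 1/4], [-4, -5, 0], [-1, -1, 0]].
M = S⁻¹(D + P) = [[4, -2], [-4, -4], [-4, 5]].

M = [[4, -2], [-4, -4], [-4, 5]]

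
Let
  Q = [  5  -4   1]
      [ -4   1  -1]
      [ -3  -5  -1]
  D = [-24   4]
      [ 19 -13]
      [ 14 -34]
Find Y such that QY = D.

Y = [[-5, 3], [0, 4], [1, 5]]

Left-multiplying both sides by Q⁻¹ gives Y = Q⁻¹D.
Q has determinant -3; Q⁻¹ = [[2, 3, -1], [1/3, 2/3, -1/3], [-23/3, -37/3, 11/3]].
Y = Q⁻¹D = [[2, 3, -1], [1/3, 2/3, -1/3], [-23/3, -37/3, 11/3]] · [[-24, 4], [19, -13], [14, -34]] = [[-5, 3], [0, 4], [1, 5]].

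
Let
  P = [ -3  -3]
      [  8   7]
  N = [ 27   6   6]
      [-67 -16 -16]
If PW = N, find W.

P is on the left of W, so left-multiply by P⁻¹: W = P⁻¹N.
det P = 3; the adjugate gives P⁻¹ = [[7/3, 1], [-8/3, -1]].
W = P⁻¹N = [[7/3, 1], [-8/3, -1]] · [[27, 6, 6], [-67, -16, -16]] = [[-4, -2, -2], [-5, 0, 0]].

W = [[-4, -2, -2], [-5, 0, 0]]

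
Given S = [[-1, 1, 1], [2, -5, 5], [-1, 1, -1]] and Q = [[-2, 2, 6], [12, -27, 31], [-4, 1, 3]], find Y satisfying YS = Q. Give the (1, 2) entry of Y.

0

Right-multiplying both sides by S⁻¹ gives Y = QS⁻¹.
S has determinant -6; S⁻¹ = [[0, -1/3, -5/3], [1/2, -1/3, -7/6], [1/2, 0, -1/2]].
Y = QS⁻¹ = [[-2, 2, 6], [12, -27, 31], [-4, 1, 3]] · [[0, -1/3, -5/3], [1/2, -1/3, -7/6], [1/2, 0, -1/2]] = [[4, 0, -2], [2, 5, -4], [2, 1, 4]].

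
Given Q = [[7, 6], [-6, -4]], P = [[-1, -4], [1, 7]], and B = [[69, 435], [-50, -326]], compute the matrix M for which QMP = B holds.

M = [[2, 5], [-5, 3]]

M = Q⁻¹BP⁻¹ (apply Q⁻¹ on the left and P⁻¹ on the right).
det Q = 8; the adjugate gives Q⁻¹ = [[-1/2, -3/4], [3/4, 7/8]].
P has determinant -3; P⁻¹ = [[-7/3, -4/3], [1/3, 1/3]].
Q⁻¹B = [[3, 27], [8, 41]].
M = (Q⁻¹B)P⁻¹ = [[2, 5], [-5, 3]].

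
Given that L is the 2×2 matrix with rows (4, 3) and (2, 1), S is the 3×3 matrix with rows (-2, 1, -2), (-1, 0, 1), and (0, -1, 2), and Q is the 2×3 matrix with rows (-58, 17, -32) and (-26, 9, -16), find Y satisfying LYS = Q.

Y = [[4, 2, -1], [4, -2, 5]]

Isolating Y: multiply by L⁻¹ from the left and S⁻¹ from the right, so Y = L⁻¹QS⁻¹.
det L = -2; the adjugate gives L⁻¹ = [[-1/2, 3/2], [1, -2]].
S has determinant -2; S⁻¹ = [[-1/2, 0, -1/2], [-1, 2, -2], [-1/2, 1, -1/2]].
L⁻¹Q = [[-10, 5, -8], [-6, -1, 0]].
Y = (L⁻¹Q)S⁻¹ = [[4, 2, -1], [4, -2, 5]].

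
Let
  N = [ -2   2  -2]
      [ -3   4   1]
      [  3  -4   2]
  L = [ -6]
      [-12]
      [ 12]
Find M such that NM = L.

N is on the left of M, so left-multiply by N⁻¹: M = N⁻¹L.
det N = -6; the adjugate gives N⁻¹ = [[-2, -2/3, -5/3], [-3/2, -1/3, -4/3], [0, 1/3, 1/3]].
M = N⁻¹L = [[-2, -2/3, -5/3], [-3/2, -1/3, -4/3], [0, 1/3, 1/3]] · [[-6], [-12], [12]] = [[0], [-3], [0]].

M = [[0], [-3], [0]]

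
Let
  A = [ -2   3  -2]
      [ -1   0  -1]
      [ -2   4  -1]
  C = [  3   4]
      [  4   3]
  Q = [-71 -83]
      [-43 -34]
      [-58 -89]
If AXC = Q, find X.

Left-multiply by A⁻¹ and right-multiply by C⁻¹: X = A⁻¹QC⁻¹.
det A = 3, so A⁻¹ = [[4/3, -5/3, -1], [1/3, -2/3, 0], [-4/3, 2/3, 1]].
det C = -7; the adjugate gives C⁻¹ = [[-3/7, 4/7], [4/7, -3/7]].
A⁻¹Q = [[35, 35], [5, -5], [8, -1]].
X = (A⁻¹Q)C⁻¹ = [[5, 5], [-5, 5], [-4, 5]].

X = [[5, 5], [-5, 5], [-4, 5]]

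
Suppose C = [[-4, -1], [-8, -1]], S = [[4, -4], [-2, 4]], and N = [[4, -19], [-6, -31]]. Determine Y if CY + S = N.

CY = N − S = [[0, -15], [-4, -35]].
Left-multiplying both sides by C⁻¹ gives Y = C⁻¹(N − S).
det C = -4; the adjugate gives C⁻¹ = [[1/4, -1/4], [-2, 1]].
Y = C⁻¹(N − S) = [[1, 5], [-4, -5]].

Y = [[1, 5], [-4, -5]]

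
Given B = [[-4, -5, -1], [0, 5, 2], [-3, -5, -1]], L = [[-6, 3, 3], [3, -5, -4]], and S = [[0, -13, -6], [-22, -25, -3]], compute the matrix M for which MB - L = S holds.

MB = S + L = [[-6, -10, -3], [-19, -30, -7]].
Since B sits to the right of M, M = (S + L)B⁻¹.
B has determinant -5; B⁻¹ = [[-1, 0, 1], [6/5, -1/5, -8/5], [-3, 1, 4]].
M = (S + L)B⁻¹ = [[3, -1, -2], [4, -1, 1]].

M = [[3, -1, -2], [4, -1, 1]]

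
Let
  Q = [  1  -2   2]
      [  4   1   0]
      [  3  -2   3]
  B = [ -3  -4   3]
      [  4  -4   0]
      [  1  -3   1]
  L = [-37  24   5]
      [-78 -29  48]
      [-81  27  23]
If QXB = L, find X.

X = [[3, -4, 4], [-1, 1, -1], [-1, 0, -5]]

Left-multiply by Q⁻¹ and right-multiply by B⁻¹: X = Q⁻¹LB⁻¹.
Q has determinant 5; Q⁻¹ = [[3/5, 2/5, -2/5], [-12/5, -3/5, 8/5], [-11/5, -4/5, 9/5]].
det B = 4, so B⁻¹ = [[-1, -5/4, 3], [-1, -3/2, 3], [-2, -13/4, 7]].
Q⁻¹L = [[-21, -8, 13], [6, 3, -4], [-2, 19, -8]].
X = (Q⁻¹L)B⁻¹ = [[3, -4, 4], [-1, 1, -1], [-1, 0, -5]].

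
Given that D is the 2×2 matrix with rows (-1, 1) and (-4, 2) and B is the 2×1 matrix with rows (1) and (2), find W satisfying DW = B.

Left-multiplying both sides by D⁻¹ gives W = D⁻¹B.
D has determinant 2; D⁻¹ = [[1, -1/2], [2, -1/2]].
W = D⁻¹B = [[1, -1/2], [2, -1/2]] · [[1], [2]] = [[0], [1]].

W = [[0], [1]]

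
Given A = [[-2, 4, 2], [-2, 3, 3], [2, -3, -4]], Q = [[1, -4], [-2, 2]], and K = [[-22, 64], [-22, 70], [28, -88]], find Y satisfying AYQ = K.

Left-multiply by A⁻¹ and right-multiply by Q⁻¹: Y = A⁻¹KQ⁻¹.
A has determinant -2; A⁻¹ = [[3/2, -5, -3], [1, -2, -1], [0, -1, -1]].
Q has determinant -6; Q⁻¹ = [[-1/3, -2/3], [-1/3, -1/6]].
A⁻¹K = [[-7, 10], [-6, 12], [-6, 18]].
Y = (A⁻¹K)Q⁻¹ = [[-1, 3], [-2, 2], [-4, 1]].

Y = [[-1, 3], [-2, 2], [-4, 1]]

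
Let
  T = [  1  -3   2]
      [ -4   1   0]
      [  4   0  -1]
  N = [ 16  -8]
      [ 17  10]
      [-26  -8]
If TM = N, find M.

Since T multiplies M on the left, M = T⁻¹N.
det T = 3, so T⁻¹ = [[-1/3, -1, -2/3], [-4/3, -3, -8/3], [-4/3, -4, -11/3]].
M = T⁻¹N = [[-1/3, -1, -2/3], [-4/3, -3, -8/3], [-4/3, -4, -11/3]] · [[16, -8], [17, 10], [-26, -8]] = [[-5, -2], [-3, 2], [6, 0]].

M = [[-5, -2], [-3, 2], [6, 0]]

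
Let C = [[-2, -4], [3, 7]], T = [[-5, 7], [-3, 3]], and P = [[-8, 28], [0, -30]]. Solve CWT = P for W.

Isolating W: multiply by C⁻¹ from the left and T⁻¹ from the right, so W = C⁻¹PT⁻¹.
det C = -2; the adjugate gives C⁻¹ = [[-7/2, -2], [3/2, 1]].
det T = 6, so T⁻¹ = [[1/2, -7/6], [1/2, -5/6]].
C⁻¹P = [[28, -38], [-12, 12]].
W = (C⁻¹P)T⁻¹ = [[-5, -1], [0, 4]].

W = [[-5, -1], [0, 4]]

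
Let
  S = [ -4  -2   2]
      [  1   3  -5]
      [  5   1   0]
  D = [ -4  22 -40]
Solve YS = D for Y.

Right-multiplying both sides by S⁻¹ gives Y = DS⁻¹.
det S = 2, so S⁻¹ = [[5/2, 1, 2], [-25/2, -5, -9], [-7, -3, -5]].
Y = DS⁻¹ = [[-4, 22, -40]] · [[5/2, 1, 2], [-25/2, -5, -9], [-7, -3, -5]] = [[-5, 6, -6]].

Y = [[-5, 6, -6]]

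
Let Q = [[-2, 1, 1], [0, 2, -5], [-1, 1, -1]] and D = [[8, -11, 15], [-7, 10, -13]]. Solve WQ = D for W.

W = [[-1, -2, -6], [3, 3, 1]]

Q is on the right of W, so right-multiply by Q⁻¹: W = DQ⁻¹.
det Q = 1, so Q⁻¹ = [[3, 2, -7], [5, 3, -10], [2, 1, -4]].
W = DQ⁻¹ = [[8, -11, 15], [-7, 10, -13]] · [[3, 2, -7], [5, 3, -10], [2, 1, -4]] = [[-1, -2, -6], [3, 3, 1]].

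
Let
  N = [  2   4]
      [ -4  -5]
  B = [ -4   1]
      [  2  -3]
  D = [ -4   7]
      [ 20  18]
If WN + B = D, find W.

WN = D − B = [[0, 6], [18, 21]].
N is on the right of W, so right-multiply by N⁻¹: W = (D − B)N⁻¹.
det N = 6; the adjugate gives N⁻¹ = [[-5/6, -2/3], [2/3, 1/3]].
W = (D − B)N⁻¹ = [[4, 2], [-1, -5]].

W = [[4, 2], [-1, -5]]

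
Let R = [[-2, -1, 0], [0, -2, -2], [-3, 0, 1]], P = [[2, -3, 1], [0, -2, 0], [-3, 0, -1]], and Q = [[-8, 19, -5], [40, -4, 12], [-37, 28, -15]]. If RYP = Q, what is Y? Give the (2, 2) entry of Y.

Left-multiply by R⁻¹ and right-multiply by P⁻¹: Y = R⁻¹QP⁻¹.
det R = -2, so R⁻¹ = [[1, -1/2, -1], [-3, 1, 2], [3, -3/2, -2]].
det P = -2; the adjugate gives P⁻¹ = [[-1, 3/2, -1], [0, -1/2, 0], [3, -9/2, 2]].
R⁻¹Q = [[9, -7, 4], [-10, -5, -3], [-10, 7, -3]].
Y = (R⁻¹Q)P⁻¹ = [[3, -1, -1], [1, 1, 4], [1, -5, 4]].

1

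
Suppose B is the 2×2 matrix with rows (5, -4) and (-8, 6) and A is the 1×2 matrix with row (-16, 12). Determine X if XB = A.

Since B sits to the right of X, X = AB⁻¹.
B has determinant -2; B⁻¹ = [[-3, -2], [-4, -5/2]].
X = AB⁻¹ = [[-16, 12]] · [[-3, -2], [-4, -5/2]] = [[0, 2]].

X = [[0, 2]]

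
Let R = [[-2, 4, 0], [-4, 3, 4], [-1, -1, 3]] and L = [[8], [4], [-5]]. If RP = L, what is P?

P = [[-4], [0], [-3]]

R is on the left of P, so left-multiply by R⁻¹: P = R⁻¹L.
R has determinant 6; R⁻¹ = [[13/6, -2, 8/3], [4/3, -1, 4/3], [7/6, -1, 5/3]].
P = R⁻¹L = [[13/6, -2, 8/3], [4/3, -1, 4/3], [7/6, -1, 5/3]] · [[8], [4], [-5]] = [[-4], [0], [-3]].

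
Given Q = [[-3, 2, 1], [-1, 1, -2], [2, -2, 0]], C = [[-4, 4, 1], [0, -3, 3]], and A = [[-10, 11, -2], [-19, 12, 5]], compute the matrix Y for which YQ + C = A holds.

Y = [[-1, 1, -4], [4, 1, -3]]

YQ = A − C = [[-6, 7, -3], [-19, 15, 2]].
Right-multiplying both sides by Q⁻¹ gives Y = (A − C)Q⁻¹.
Q has determinant 4; Q⁻¹ = [[-1, -1/2, -5/4], [-1, -1/2, -7/4], [0, -1/2, -1/4]].
Y = (A − C)Q⁻¹ = [[-1, 1, -4], [4, 1, -3]].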